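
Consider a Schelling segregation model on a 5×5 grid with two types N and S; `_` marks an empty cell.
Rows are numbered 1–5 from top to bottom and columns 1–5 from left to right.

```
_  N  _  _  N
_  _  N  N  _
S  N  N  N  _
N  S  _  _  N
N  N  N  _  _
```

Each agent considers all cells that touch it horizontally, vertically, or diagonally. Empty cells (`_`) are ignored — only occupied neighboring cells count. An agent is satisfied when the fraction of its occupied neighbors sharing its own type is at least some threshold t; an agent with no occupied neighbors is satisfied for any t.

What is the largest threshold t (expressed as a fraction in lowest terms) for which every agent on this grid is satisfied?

1/7

Row 1: (1,2)N 1/1 · (1,5)N 1/1
Row 2: (2,3)N 5/5 · (2,4)N 4/4
Row 3: (3,1)S 1/3 · (3,2)N 3/5 · (3,3)N 4/5 · (3,4)N 4/4
Row 4: (4,1)N 3/5 · (4,2)S 1/7 · (4,5)N 1/1
Row 5: (5,1)N 2/3 · (5,2)N 3/4 · (5,3)N 1/2
The smallest same-type fraction is 1/7 at (4,2), which reduces to 1/7. Any threshold above that leaves this agent unsatisfied.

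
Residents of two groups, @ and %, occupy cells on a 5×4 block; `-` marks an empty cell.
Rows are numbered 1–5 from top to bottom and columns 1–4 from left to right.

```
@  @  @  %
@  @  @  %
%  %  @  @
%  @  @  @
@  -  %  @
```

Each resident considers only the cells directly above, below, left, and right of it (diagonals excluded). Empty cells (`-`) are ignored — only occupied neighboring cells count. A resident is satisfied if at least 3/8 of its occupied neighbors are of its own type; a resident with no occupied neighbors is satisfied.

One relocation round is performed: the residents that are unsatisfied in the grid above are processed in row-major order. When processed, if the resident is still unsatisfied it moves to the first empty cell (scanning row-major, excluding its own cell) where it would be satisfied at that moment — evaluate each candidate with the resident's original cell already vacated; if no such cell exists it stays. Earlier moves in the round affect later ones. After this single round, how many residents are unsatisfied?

1

Initially unsatisfied (in order): (2,4), (3,2), (4,1), (4,2), (5,1), (5,3).
  (2,4): no empty cell satisfies it; stays.
  (3,2): no empty cell satisfies it; stays.
  (4,1): no empty cell satisfies it; stays.
  (4,2) → (5,2).
  (5,1): now satisfied by earlier moves; stays.
  (5,3) → (4,2).
Resulting grid:
@ @ @ %
@ @ @ %
% % @ @
% % @ @
@ @ - @
Unsatisfied now: (2,4).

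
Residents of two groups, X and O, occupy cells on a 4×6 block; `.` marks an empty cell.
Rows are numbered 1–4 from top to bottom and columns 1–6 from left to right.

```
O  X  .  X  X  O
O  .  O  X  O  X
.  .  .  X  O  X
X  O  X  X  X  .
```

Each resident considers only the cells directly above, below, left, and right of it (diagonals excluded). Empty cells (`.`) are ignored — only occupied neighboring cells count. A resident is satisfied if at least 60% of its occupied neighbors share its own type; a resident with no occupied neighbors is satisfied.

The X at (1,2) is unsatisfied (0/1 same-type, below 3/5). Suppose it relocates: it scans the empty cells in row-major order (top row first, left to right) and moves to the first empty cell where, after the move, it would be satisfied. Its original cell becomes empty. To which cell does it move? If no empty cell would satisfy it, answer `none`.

(3,3)

Vacating (1,2). Empty cells in order:
  (1,3): 1/2 same-type → still unsatisfied.
  (2,2): 0/2 same-type → still unsatisfied.
  (3,1): 1/2 same-type → still unsatisfied.
  (3,2): 0/1 same-type → still unsatisfied.
  (3,3): 2/3 same-type → satisfied — stop here.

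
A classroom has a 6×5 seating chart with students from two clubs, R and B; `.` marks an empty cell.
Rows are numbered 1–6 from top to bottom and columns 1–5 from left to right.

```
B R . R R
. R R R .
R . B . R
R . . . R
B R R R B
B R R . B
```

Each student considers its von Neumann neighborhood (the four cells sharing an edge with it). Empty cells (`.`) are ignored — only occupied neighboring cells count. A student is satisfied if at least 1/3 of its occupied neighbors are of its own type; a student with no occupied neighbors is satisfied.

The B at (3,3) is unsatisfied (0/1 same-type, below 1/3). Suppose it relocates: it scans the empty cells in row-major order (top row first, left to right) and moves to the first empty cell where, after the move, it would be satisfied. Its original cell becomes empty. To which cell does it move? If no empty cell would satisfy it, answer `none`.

Vacating (3,3). Empty cells in order:
  (1,3): 0/3 same-type → still unsatisfied.
  (2,1): 1/3 same-type → satisfied — stop here.

(2,1)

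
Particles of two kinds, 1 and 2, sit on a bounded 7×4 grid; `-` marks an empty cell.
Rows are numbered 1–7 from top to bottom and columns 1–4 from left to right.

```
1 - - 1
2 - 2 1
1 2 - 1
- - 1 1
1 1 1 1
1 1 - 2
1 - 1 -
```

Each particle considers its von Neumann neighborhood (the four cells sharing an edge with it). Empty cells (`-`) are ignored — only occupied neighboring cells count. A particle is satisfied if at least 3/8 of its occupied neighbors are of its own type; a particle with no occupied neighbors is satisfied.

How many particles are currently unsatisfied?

(1,1)1 0/1 not
(1,4)1 1/1 satisfied
(2,1)2 0/2 not
(2,3)2 0/1 not
(2,4)1 2/3 satisfied
(3,1)1 0/2 not
(3,2)2 0/1 not
(3,4)1 2/2 satisfied
(4,3)1 2/2 satisfied
(4,4)1 3/3 satisfied
(5,1)1 2/2 satisfied
(5,2)1 3/3 satisfied
(5,3)1 3/3 satisfied
(5,4)1 2/3 satisfied
(6,1)1 3/3 satisfied
(6,2)1 2/2 satisfied
(6,4)2 0/1 not
(7,1)1 1/1 satisfied
(7,3)1 0/0 satisfied
Unsatisfied: (1,1), (2,1), (2,3), (3,1), (3,2), (6,4) — 6 in total.

6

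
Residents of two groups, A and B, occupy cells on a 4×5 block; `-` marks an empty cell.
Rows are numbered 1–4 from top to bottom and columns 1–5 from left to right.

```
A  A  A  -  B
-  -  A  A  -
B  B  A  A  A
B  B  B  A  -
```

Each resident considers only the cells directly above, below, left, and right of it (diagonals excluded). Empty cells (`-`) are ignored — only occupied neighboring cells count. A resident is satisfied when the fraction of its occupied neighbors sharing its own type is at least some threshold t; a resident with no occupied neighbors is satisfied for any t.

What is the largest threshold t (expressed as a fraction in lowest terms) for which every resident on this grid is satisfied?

Row 1: (1,1)A 1/1 · (1,2)A 2/2 · (1,3)A 2/2 · (1,5)B — no occupied neighbors
Row 2: (2,3)A 3/3 · (2,4)A 2/2
Row 3: (3,1)B 2/2 · (3,2)B 2/3 · (3,3)A 2/4 · (3,4)A 4/4 · (3,5)A 1/1
Row 4: (4,1)B 2/2 · (4,2)B 3/3 · (4,3)B 1/3 · (4,4)A 1/2
The smallest same-type fraction is 1/3 at (4,3), which reduces to 1/3. Any threshold above that leaves this resident unsatisfied.

1/3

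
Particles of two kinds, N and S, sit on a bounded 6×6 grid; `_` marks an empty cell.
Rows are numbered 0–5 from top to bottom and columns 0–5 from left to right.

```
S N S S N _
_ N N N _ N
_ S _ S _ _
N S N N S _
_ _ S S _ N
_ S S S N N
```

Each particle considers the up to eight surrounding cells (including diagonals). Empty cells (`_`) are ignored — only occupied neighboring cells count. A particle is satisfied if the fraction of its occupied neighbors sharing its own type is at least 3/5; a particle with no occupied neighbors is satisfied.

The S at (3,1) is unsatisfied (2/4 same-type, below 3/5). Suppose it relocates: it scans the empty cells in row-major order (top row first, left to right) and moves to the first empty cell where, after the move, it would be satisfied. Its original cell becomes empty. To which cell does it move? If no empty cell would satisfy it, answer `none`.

Vacating (3,1). Empty cells in order:
  (0,5): 0/2 same-type → still unsatisfied.
  (1,0): 2/4 same-type → still unsatisfied.
  (1,4): 2/5 same-type → still unsatisfied.
  (2,0): 1/3 same-type → still unsatisfied.
  (2,2): 2/7 same-type → still unsatisfied.
  (2,4): 2/5 same-type → still unsatisfied.
  (2,5): 1/2 same-type → still unsatisfied.
  (3,5): 1/2 same-type → still unsatisfied.
  (4,0): 1/2 same-type → still unsatisfied.
  (4,1): 3/5 same-type → satisfied — stop here.

(4,1)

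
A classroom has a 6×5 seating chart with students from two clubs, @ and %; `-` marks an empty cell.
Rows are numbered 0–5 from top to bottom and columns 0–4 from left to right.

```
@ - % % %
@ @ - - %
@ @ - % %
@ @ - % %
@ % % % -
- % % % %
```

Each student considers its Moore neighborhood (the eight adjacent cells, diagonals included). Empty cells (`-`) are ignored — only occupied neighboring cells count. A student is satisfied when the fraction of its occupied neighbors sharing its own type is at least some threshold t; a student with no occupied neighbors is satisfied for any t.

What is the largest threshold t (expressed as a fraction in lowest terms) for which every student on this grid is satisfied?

1/2

(0,0)@ 2/2
(0,2)% 1/2
(0,3)% 3/3
(0,4)% 2/2
(1,0)@ 4/4
(1,1)@ 4/5
(1,4)% 4/4
(2,0)@ 5/5
(2,1)@ 5/5
(2,3)% 4/4
(2,4)% 4/4
(3,0)@ 4/5
(3,1)@ 4/6
(3,3)% 5/5
(3,4)% 4/4
(4,0)@ 2/4
(4,1)% 3/6
(4,2)% 6/7
(4,3)% 6/6
(5,1)% 3/4
(5,2)% 5/5
(5,3)% 4/4
(5,4)% 2/2
The smallest same-type fraction is 1/2 at (0,2), which reduces to 1/2. Any threshold above that leaves this student unsatisfied.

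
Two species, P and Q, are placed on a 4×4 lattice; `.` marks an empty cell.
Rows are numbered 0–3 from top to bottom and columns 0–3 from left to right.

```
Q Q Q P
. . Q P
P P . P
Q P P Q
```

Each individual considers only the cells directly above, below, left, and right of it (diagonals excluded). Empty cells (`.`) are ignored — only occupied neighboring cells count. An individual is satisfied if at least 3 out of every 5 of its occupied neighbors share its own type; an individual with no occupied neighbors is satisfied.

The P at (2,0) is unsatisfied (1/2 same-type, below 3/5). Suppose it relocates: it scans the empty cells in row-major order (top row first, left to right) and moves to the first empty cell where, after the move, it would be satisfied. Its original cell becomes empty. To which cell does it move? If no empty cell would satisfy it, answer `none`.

Vacating (2,0). Empty cells in order:
  (1,0): 0/1 same-type → still unsatisfied.
  (1,1): 1/3 same-type → still unsatisfied.
  (2,2): 3/4 same-type → satisfied — stop here.

(2,2)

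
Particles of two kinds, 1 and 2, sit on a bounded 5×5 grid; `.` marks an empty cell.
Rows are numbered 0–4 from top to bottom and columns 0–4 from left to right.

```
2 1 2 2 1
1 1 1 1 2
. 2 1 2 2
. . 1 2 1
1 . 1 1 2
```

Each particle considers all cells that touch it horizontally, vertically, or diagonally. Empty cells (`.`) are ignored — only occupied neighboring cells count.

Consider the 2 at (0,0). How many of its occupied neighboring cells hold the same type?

Occupied neighbors of (0,0): (0,1)=1, (1,0)=1, (1,1)=1.
Same type (2): 0 of 3.

0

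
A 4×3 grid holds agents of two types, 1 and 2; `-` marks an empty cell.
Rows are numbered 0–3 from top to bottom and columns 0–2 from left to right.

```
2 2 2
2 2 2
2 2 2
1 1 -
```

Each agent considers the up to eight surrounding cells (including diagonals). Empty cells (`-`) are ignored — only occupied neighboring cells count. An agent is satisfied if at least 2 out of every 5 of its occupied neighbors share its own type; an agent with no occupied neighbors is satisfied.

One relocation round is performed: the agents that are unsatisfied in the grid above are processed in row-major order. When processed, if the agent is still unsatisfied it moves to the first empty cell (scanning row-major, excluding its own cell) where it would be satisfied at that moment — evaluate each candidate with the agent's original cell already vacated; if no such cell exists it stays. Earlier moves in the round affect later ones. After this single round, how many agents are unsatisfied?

2

Initially unsatisfied (in order): (3,0), (3,1).
  (3,0): no empty cell satisfies it; stays.
  (3,1): no empty cell satisfies it; stays.
Resulting grid:
2 2 2
2 2 2
2 2 2
1 1 -
Unsatisfied now: (3,0), (3,1).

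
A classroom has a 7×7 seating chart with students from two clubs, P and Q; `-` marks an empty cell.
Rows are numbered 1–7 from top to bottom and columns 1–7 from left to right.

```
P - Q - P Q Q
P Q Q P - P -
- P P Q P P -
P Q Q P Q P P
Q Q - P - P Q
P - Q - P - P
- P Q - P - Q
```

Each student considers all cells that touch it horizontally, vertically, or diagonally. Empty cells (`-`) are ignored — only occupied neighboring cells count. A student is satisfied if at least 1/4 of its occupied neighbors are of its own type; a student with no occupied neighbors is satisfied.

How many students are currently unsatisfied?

3

(1,1)P 1/2 ok
(1,3)Q 2/3 ok
(1,5)P 2/3 ok
(1,6)Q 1/3 ok
(1,7)Q 1/2 ok
(2,1)P 2/3 ok
(2,2)Q 2/6 ok
(2,3)Q 3/6 ok
(2,4)P 3/6 ok
(2,6)P 3/5 ok
(3,2)P 3/7 ok
(3,3)P 3/8 ok
(3,4)Q 3/7 ok
(3,5)P 5/7 ok
(3,6)P 4/5 ok
(4,1)P 1/4 ok
(4,2)Q 3/6 ok
(4,3)Q 3/7 ok
(4,4)P 3/6 ok
(4,5)Q 1/7 unhappy
(4,6)P 4/6 ok
(4,7)P 3/4 ok
(5,1)Q 2/4 ok
(5,2)Q 4/6 ok
(5,4)P 2/5 ok
(5,6)P 4/6 ok
(5,7)Q 0/4 unhappy
(6,1)P 1/3 ok
(6,3)Q 2/4 ok
(6,5)P 3/3 ok
(6,7)P 1/3 ok
(7,2)P 1/3 ok
(7,3)Q 1/2 ok
(7,5)P 1/1 ok
(7,7)Q 0/1 unhappy
Unsatisfied: (4,5), (5,7), (7,7) — 3 in total.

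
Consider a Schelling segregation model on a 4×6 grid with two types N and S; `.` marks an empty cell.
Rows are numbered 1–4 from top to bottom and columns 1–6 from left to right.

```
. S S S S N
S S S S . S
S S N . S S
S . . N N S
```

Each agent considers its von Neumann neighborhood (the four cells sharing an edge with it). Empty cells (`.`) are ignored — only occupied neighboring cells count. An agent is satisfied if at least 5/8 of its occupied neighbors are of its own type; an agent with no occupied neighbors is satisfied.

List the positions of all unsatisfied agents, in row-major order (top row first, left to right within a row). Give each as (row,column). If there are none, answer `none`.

(1,5), (1,6), (2,6), (3,3), (3,5), (4,5), (4,6)

(1,2)S 2/2 ok
(1,3)S 3/3 ok
(1,4)S 3/3 ok
(1,5)S 1/2 unhappy
(1,6)N 0/2 unhappy
(2,1)S 2/2 ok
(2,2)S 4/4 ok
(2,3)S 3/4 ok
(2,4)S 2/2 ok
(2,6)S 1/2 unhappy
(3,1)S 3/3 ok
(3,2)S 2/3 ok
(3,3)N 0/2 unhappy
(3,5)S 1/2 unhappy
(3,6)S 3/3 ok
(4,1)S 1/1 ok
(4,4)N 1/1 ok
(4,5)N 1/3 unhappy
(4,6)S 1/2 unhappy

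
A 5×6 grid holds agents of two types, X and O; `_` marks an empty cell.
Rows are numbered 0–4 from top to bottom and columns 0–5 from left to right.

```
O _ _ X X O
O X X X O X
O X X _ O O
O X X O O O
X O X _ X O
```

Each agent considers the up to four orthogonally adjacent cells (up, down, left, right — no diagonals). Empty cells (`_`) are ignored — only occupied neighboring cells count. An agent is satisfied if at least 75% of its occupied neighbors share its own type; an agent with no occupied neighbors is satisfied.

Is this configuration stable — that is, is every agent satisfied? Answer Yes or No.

No

(0,0)O 1/1 ok
(0,3)X 2/2 ok
(0,4)X 1/3 unhappy
(0,5)O 0/2 unhappy
(1,0)O 2/3 unhappy
(1,1)X 2/3 unhappy
(1,2)X 3/3 ok
(1,3)X 2/3 unhappy
(1,4)O 1/4 unhappy
(1,5)X 0/3 unhappy
(2,0)O 2/3 unhappy
(2,1)X 3/4 ok
(2,2)X 3/3 ok
(2,4)O 3/3 ok
(2,5)O 2/3 unhappy
(3,0)O 1/3 unhappy
(3,1)X 2/4 unhappy
(3,2)X 3/4 ok
(3,3)O 1/2 unhappy
(3,4)O 3/4 ok
(3,5)O 3/3 ok
(4,0)X 0/2 unhappy
(4,1)O 0/3 unhappy
(4,2)X 1/2 unhappy
(4,4)X 0/2 unhappy
(4,5)O 1/2 unhappy
For instance (0,4) has only 1/3 same-type neighbors, below 3/4.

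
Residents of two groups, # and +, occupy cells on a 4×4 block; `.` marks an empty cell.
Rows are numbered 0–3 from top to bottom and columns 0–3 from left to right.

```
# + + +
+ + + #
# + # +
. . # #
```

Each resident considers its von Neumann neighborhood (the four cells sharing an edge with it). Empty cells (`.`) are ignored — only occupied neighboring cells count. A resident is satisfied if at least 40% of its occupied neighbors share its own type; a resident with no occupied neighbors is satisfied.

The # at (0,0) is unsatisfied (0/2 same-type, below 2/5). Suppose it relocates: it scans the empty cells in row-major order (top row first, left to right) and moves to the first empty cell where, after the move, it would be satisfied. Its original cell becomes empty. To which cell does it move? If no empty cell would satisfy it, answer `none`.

(3,0)

Vacating (0,0). Empty cells in order:
  (3,0): 1/1 same-type → satisfied — stop here.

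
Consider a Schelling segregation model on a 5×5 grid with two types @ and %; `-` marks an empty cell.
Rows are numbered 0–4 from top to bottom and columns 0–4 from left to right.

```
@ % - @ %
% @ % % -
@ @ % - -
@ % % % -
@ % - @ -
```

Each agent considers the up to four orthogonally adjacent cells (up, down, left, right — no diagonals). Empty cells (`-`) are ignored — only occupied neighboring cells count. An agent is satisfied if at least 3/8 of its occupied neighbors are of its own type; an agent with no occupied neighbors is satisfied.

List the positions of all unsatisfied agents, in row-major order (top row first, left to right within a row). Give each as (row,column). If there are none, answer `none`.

Row 0: (0,0)@ 0/2 not · (0,1)% 0/2 not · (0,3)@ 0/2 not · (0,4)% 0/1 not
Row 1: (1,0)% 0/3 not · (1,1)@ 1/4 not · (1,2)% 2/3 satisfied · (1,3)% 1/2 satisfied
Row 2: (2,0)@ 2/3 satisfied · (2,1)@ 2/4 satisfied · (2,2)% 2/3 satisfied
Row 3: (3,0)@ 2/3 satisfied · (3,1)% 2/4 satisfied · (3,2)% 3/3 satisfied · (3,3)% 1/2 satisfied
Row 4: (4,0)@ 1/2 satisfied · (4,1)% 1/2 satisfied · (4,3)@ 0/1 not

(0,0), (0,1), (0,3), (0,4), (1,0), (1,1), (4,3)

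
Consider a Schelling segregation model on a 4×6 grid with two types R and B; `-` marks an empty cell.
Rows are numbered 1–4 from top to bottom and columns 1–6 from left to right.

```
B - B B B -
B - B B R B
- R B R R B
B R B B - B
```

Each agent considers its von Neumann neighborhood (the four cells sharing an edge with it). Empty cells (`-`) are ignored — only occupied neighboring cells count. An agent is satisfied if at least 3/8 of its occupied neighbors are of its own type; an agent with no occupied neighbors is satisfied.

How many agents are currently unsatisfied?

Row 1: (1,1)B 1/1 satisfied · (1,3)B 2/2 satisfied · (1,4)B 3/3 satisfied · (1,5)B 1/2 satisfied
Row 2: (2,1)B 1/1 satisfied · (2,3)B 3/3 satisfied · (2,4)B 2/4 satisfied · (2,5)R 1/4 not · (2,6)B 1/2 satisfied
Row 3: (3,2)R 1/2 satisfied · (3,3)B 2/4 satisfied · (3,4)R 1/4 not · (3,5)R 2/3 satisfied · (3,6)B 2/3 satisfied
Row 4: (4,1)B 0/1 not · (4,2)R 1/3 not · (4,3)B 2/3 satisfied · (4,4)B 1/2 satisfied · (4,6)B 1/1 satisfied
Unsatisfied: (2,5), (3,4), (4,1), (4,2) — 4 in total.

4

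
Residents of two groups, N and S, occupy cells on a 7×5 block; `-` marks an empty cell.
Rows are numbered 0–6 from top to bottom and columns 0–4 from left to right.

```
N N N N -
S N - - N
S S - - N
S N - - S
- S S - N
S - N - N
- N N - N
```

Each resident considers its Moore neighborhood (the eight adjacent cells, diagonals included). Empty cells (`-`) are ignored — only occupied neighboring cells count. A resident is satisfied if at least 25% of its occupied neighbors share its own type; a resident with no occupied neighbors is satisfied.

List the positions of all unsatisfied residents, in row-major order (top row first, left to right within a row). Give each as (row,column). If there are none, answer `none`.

(3,1), (3,4)

(0,0)N 2/3 ok
(0,1)N 3/4 ok
(0,2)N 3/3 ok
(0,3)N 2/2 ok
(1,0)S 2/5 ok
(1,1)N 3/6 ok
(1,4)N 2/2 ok
(2,0)S 3/5 ok
(2,1)S 3/5 ok
(2,4)N 1/2 ok
(3,0)S 3/4 ok
(3,1)N 0/5 unhappy
(3,4)S 0/2 unhappy
(4,1)S 3/5 ok
(4,2)S 1/3 ok
(4,4)N 1/2 ok
(5,0)S 1/2 ok
(5,2)N 2/4 ok
(5,4)N 2/2 ok
(6,1)N 2/3 ok
(6,2)N 2/2 ok
(6,4)N 1/1 ok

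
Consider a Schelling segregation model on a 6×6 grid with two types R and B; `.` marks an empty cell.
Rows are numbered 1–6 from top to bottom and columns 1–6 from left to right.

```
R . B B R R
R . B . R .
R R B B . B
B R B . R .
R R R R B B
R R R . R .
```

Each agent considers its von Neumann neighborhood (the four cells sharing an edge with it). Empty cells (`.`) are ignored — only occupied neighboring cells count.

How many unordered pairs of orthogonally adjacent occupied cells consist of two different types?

10

Scan each occupied cell's neighbors to the right and below so each pair is counted once.
Row 1: R(1,1)–R(2,1)= B(1,3)–B(1,4)= B(1,3)–B(2,3)= B(1,4)–R(1,5)≠ R(1,5)–R(1,6)= R(1,5)–R(2,5)=  → 1/6 unlike.
Row 2: R(2,1)–R(3,1)= B(2,3)–B(3,3)=  → 0/2 unlike.
Row 3: R(3,1)–R(3,2)= R(3,1)–B(4,1)≠ R(3,2)–B(3,3)≠ R(3,2)–R(4,2)= B(3,3)–B(3,4)= B(3,3)–B(4,3)=  → 2/6 unlike.
Row 4: B(4,1)–R(4,2)≠ B(4,1)–R(5,1)≠ R(4,2)–B(4,3)≠ R(4,2)–R(5,2)= B(4,3)–R(5,3)≠ R(4,5)–B(5,5)≠  → 5/6 unlike.
Row 5: R(5,1)–R(5,2)= R(5,1)–R(6,1)= R(5,2)–R(5,3)= R(5,2)–R(6,2)= R(5,3)–R(5,4)= R(5,3)–R(6,3)= R(5,4)–B(5,5)≠ B(5,5)–B(5,6)= B(5,5)–R(6,5)≠  → 2/9 unlike.
Row 6: R(6,1)–R(6,2)= R(6,2)–R(6,3)=  → 0/2 unlike.
Total adjacent occupied pairs: 31; unlike-type pairs: 10.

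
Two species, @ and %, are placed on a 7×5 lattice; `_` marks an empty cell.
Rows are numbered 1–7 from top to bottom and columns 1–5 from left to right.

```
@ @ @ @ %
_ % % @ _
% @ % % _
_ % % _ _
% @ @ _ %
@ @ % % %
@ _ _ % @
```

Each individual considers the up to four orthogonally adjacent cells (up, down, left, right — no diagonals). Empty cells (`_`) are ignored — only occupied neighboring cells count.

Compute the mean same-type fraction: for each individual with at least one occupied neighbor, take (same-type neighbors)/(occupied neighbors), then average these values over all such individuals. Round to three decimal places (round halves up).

0.503

(1,1)@ 1/1
(1,2)@ 2/3
(1,3)@ 2/3
(1,4)@ 2/3
(1,5)% 0/1
(2,2)% 1/3
(2,3)% 2/4
(2,4)@ 1/3
(3,1)% 0/1
(3,2)@ 0/4
(3,3)% 3/4
(3,4)% 1/2
(4,2)% 1/3
(4,3)% 2/3
(5,1)% 0/2
(5,2)@ 2/4
(5,3)@ 1/3
(5,5)% 1/1
(6,1)@ 2/3
(6,2)@ 2/3
(6,3)% 1/3
(6,4)% 3/3
(6,5)% 2/3
(7,1)@ 1/1
(7,4)% 1/2
(7,5)@ 0/2
Sum over 26 individuals: 1/1 + 2/3 + 2/3 + 2/3 + 0/1 + 1/3 + 2/4 + 1/3 + 0/1 + 0/4 + 3/4 + 1/2 + 1/3 + 2/3 + 0/2 + 2/4 + 1/3 + 1/1 + 2/3 + 2/3 + 1/3 + 3/3 + 2/3 + 1/1 + 1/2 + 0/2 = 157/12; mean = 157/12 ÷ 26 = 157/312 = 0.503205… → 0.503.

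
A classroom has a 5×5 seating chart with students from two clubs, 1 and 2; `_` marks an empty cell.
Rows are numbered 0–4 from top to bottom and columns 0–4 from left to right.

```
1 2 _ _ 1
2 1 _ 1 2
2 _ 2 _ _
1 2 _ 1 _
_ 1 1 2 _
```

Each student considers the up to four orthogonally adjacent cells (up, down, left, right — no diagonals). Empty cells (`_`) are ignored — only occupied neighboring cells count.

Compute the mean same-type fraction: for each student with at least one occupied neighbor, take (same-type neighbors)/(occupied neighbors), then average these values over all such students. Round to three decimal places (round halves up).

(0,0)1 0/2
(0,1)2 0/2
(0,4)1 0/1
(1,0)2 1/3
(1,1)1 0/2
(1,3)1 0/1
(1,4)2 0/2
(2,0)2 1/2
(2,2)2 — no occupied neighbors
(3,0)1 0/2
(3,1)2 0/2
(3,3)1 0/1
(4,1)1 1/2
(4,2)1 1/2
(4,3)2 0/2
Sum over 14 students: 0/2 + 0/2 + 0/1 + 1/3 + 0/2 + 0/1 + 0/2 + 1/2 + 0/2 + 0/2 + 0/1 + 1/2 + 1/2 + 0/2 = 11/6; mean = 11/6 ÷ 14 = 11/84 = 0.130952… → 0.131.

0.131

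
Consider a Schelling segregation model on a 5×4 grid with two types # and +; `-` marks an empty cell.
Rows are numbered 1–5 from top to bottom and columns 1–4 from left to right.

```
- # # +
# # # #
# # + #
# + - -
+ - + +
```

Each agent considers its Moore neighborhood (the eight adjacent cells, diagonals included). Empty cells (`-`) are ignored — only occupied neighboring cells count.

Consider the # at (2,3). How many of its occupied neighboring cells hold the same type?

Occupied neighbors of (2,3): (1,2)=#, (1,3)=#, (1,4)=+, (2,2)=#, (2,4)=#, (3,2)=#, (3,3)=+, (3,4)=#.
Same type (#): 6 of 8.

6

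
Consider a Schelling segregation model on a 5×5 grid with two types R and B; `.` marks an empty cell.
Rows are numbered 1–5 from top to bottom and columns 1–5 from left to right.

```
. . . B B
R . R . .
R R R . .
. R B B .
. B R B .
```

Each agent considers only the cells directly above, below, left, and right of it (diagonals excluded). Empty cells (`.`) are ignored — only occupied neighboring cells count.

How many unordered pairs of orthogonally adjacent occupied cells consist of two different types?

6

Scan each occupied cell's neighbors to the right and below so each pair is counted once.
From row 1: 0 unlike of 1 pairs (running 0/1).
From row 2: 0 unlike of 2 pairs (running 0/3).
From row 3: 1 unlike of 4 pairs (running 1/7).
From row 4: 3 unlike of 5 pairs (running 4/12).
From row 5: 2 unlike of 2 pairs (running 6/14).
Total adjacent occupied pairs: 14; unlike-type pairs: 6.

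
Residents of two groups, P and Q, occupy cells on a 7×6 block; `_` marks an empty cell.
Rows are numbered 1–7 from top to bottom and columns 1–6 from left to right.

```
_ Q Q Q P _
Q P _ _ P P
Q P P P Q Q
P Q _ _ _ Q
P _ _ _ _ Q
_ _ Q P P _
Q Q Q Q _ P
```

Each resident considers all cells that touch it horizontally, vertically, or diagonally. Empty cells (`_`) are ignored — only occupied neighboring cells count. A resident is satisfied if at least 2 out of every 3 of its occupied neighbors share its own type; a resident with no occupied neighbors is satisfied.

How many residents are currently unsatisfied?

16

(1,2)Q 2/3 ok
(1,3)Q 2/3 ok
(1,4)Q 1/3 unhappy
(1,5)P 2/3 ok
(2,1)Q 2/4 unhappy
(2,2)P 2/6 unhappy
(2,5)P 3/6 unhappy
(2,6)P 2/4 unhappy
(3,1)Q 2/5 unhappy
(3,2)P 3/6 unhappy
(3,3)P 3/4 ok
(3,4)P 2/3 ok
(3,5)Q 2/5 unhappy
(3,6)Q 2/4 unhappy
(4,1)P 2/4 unhappy
(4,2)Q 1/5 unhappy
(4,6)Q 3/3 ok
(5,1)P 1/2 unhappy
(5,6)Q 1/2 unhappy
(6,3)Q 3/4 ok
(6,4)P 1/4 unhappy
(6,5)P 2/4 unhappy
(7,1)Q 1/1 ok
(7,2)Q 3/3 ok
(7,3)Q 3/4 ok
(7,4)Q 2/4 unhappy
(7,6)P 1/1 ok
Unsatisfied: (1,4), (2,1), (2,2), (2,5), (2,6), (3,1), (3,2), (3,5), (3,6), (4,1), (4,2), (5,1), (5,6), (6,4), (6,5), (7,4) — 16 in total.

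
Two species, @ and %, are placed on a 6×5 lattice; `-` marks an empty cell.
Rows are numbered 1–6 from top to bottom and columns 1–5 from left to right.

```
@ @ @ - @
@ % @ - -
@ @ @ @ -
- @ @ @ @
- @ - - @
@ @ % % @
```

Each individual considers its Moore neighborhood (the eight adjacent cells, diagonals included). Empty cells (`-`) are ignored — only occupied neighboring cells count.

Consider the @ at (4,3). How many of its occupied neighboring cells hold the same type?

6

Occupied neighbors of (4,3): (3,2)=@, (3,3)=@, (3,4)=@, (4,2)=@, (4,4)=@, (5,2)=@.
Same type (@): 6 of 6.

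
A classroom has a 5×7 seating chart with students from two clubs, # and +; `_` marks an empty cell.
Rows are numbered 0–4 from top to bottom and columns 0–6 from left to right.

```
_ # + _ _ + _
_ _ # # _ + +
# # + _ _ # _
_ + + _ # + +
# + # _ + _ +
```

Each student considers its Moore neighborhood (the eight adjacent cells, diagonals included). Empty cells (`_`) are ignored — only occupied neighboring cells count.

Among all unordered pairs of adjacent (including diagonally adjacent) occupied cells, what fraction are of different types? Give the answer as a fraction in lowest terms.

Scan each occupied cell's neighbors to the right and below (and the two forward diagonals) so each pair is counted once.
From row 0: 3 unlike of 6 pairs (running 3/6).
From row 1: 4 unlike of 7 pairs (running 7/13).
From row 2: 6 unlike of 10 pairs (running 13/23).
From row 3: 5 unlike of 12 pairs (running 18/35).
From row 4: 2 unlike of 2 pairs (running 20/37).
Total adjacent occupied pairs: 37; unlike-type pairs: 20.
20/37 is already in lowest terms.

20/37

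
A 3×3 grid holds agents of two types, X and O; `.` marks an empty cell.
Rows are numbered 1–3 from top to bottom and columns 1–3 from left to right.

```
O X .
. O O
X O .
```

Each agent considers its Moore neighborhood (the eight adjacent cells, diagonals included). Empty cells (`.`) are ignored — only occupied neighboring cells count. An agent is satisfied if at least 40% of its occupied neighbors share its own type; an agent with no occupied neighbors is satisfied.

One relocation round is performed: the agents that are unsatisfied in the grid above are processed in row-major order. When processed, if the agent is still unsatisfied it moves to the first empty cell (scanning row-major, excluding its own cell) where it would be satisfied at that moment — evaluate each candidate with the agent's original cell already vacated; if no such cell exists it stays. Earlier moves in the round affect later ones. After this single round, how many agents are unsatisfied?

Initially unsatisfied (in order): (1,2), (3,1).
  (1,2): no empty cell satisfies it; stays.
  (3,1): no empty cell satisfies it; stays.
Resulting grid:
O X .
. O O
X O .
Unsatisfied now: (1,2), (3,1).

2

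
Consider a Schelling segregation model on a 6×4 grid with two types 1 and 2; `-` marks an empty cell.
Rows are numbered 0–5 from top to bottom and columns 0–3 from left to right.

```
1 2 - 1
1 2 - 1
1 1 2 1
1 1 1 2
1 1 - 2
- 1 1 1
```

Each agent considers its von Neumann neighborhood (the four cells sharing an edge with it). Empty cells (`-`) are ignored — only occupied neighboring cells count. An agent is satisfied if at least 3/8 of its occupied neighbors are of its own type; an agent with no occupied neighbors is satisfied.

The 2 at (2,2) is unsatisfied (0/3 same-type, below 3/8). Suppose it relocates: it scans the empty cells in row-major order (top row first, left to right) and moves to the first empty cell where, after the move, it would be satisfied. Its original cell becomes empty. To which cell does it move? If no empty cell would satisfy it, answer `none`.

(0,2)

Vacating (2,2). Empty cells in order:
  (0,2): 1/2 same-type → satisfied — stop here.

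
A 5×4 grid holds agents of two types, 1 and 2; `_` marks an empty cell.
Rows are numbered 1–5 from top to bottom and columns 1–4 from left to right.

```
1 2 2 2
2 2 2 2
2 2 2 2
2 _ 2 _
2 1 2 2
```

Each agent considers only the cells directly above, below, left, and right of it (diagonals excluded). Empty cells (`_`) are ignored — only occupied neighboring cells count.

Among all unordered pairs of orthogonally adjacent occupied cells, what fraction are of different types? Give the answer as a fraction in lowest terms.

Scan each occupied cell's neighbors to the right and below so each pair is counted once.
From row 1: 2 unlike of 7 pairs (running 2/7).
From row 2: 0 unlike of 7 pairs (running 2/14).
From row 3: 0 unlike of 5 pairs (running 2/19).
From row 4: 0 unlike of 2 pairs (running 2/21).
From row 5: 2 unlike of 3 pairs (running 4/24).
Total adjacent occupied pairs: 24; unlike-type pairs: 4.
4/24 reduces to 1/6.

1/6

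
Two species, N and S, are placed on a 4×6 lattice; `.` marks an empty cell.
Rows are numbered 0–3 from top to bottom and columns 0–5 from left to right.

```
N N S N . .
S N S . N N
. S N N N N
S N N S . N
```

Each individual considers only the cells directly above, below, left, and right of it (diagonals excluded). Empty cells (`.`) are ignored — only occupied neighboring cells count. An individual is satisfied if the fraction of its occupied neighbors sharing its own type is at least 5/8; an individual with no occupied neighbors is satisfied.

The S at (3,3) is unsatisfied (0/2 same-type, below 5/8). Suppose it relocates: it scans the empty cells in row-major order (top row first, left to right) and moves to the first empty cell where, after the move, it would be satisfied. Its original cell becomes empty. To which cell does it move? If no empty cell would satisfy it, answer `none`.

Vacating (3,3). Empty cells in order:
  (0,4): 0/2 same-type → still unsatisfied.
  (0,5): 0/1 same-type → still unsatisfied.
  (1,3): 1/4 same-type → still unsatisfied.
  (2,0): 3/3 same-type → satisfied — stop here.

(2,0)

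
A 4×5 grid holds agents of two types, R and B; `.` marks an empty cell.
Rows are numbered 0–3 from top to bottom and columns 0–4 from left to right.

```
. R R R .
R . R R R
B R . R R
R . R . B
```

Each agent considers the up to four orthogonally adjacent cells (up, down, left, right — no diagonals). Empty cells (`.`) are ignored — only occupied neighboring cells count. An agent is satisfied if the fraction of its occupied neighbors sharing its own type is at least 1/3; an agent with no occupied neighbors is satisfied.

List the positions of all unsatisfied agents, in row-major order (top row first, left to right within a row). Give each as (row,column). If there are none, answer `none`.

(1,0), (2,0), (2,1), (3,0), (3,4)

Row 0: (0,1)R 1/1 ✓ · (0,2)R 3/3 ✓ · (0,3)R 2/2 ✓
Row 1: (1,0)R 0/1 ✗ · (1,2)R 2/2 ✓ · (1,3)R 4/4 ✓ · (1,4)R 2/2 ✓
Row 2: (2,0)B 0/3 ✗ · (2,1)R 0/1 ✗ · (2,3)R 2/2 ✓ · (2,4)R 2/3 ✓
Row 3: (3,0)R 0/1 ✗ · (3,2)R 0/0 ✓ · (3,4)B 0/1 ✗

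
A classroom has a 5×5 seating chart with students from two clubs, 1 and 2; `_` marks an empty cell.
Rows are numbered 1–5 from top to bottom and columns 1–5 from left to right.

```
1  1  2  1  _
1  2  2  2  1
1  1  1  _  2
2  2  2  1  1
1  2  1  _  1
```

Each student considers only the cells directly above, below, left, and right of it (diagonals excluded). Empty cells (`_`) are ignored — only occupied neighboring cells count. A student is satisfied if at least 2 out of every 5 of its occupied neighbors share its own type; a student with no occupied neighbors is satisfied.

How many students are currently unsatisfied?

13

(1,1)1 2/2 ✓
(1,2)1 1/3 ✗
(1,3)2 1/3 ✗
(1,4)1 0/2 ✗
(2,1)1 2/3 ✓
(2,2)2 1/4 ✗
(2,3)2 3/4 ✓
(2,4)2 1/3 ✗
(2,5)1 0/2 ✗
(3,1)1 2/3 ✓
(3,2)1 2/4 ✓
(3,3)1 1/3 ✗
(3,5)2 0/2 ✗
(4,1)2 1/3 ✗
(4,2)2 3/4 ✓
(4,3)2 1/4 ✗
(4,4)1 1/2 ✓
(4,5)1 2/3 ✓
(5,1)1 0/2 ✗
(5,2)2 1/3 ✗
(5,3)1 0/2 ✗
(5,5)1 1/1 ✓
Unsatisfied: (1,2), (1,3), (1,4), (2,2), (2,4), (2,5), (3,3), (3,5), (4,1), (4,3), (5,1), (5,2), (5,3) — 13 in total.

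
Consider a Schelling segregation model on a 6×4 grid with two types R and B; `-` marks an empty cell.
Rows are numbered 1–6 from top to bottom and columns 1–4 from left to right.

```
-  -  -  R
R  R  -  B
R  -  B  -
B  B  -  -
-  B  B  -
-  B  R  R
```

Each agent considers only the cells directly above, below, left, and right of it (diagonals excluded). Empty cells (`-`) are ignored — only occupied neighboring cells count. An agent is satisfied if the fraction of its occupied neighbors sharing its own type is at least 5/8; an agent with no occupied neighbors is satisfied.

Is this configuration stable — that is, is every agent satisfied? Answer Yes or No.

Row 1: (1,4)R 0/1 not
Row 2: (2,1)R 2/2 satisfied · (2,2)R 1/1 satisfied · (2,4)B 0/1 not
Row 3: (3,1)R 1/2 not · (3,3)B 0/0 satisfied
Row 4: (4,1)B 1/2 not · (4,2)B 2/2 satisfied
Row 5: (5,2)B 3/3 satisfied · (5,3)B 1/2 not
Row 6: (6,2)B 1/2 not · (6,3)R 1/3 not · (6,4)R 1/1 satisfied
For instance (1,4) has only 0/1 same-type neighbors, below 5/8.

No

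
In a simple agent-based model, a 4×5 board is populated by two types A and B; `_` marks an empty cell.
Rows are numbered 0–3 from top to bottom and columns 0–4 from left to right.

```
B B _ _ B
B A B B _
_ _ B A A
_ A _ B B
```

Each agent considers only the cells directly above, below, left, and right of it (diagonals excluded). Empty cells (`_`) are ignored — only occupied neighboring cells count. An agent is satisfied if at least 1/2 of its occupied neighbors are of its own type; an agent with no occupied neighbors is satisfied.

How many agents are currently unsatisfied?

2

Row 0: (0,0)B 2/2 ✓ · (0,1)B 1/2 ✓ · (0,4)B 0/0 ✓
Row 1: (1,0)B 1/2 ✓ · (1,1)A 0/3 ✗ · (1,2)B 2/3 ✓ · (1,3)B 1/2 ✓
Row 2: (2,2)B 1/2 ✓ · (2,3)A 1/4 ✗ · (2,4)A 1/2 ✓
Row 3: (3,1)A 0/0 ✓ · (3,3)B 1/2 ✓ · (3,4)B 1/2 ✓
Unsatisfied: (1,1), (2,3) — 2 in total.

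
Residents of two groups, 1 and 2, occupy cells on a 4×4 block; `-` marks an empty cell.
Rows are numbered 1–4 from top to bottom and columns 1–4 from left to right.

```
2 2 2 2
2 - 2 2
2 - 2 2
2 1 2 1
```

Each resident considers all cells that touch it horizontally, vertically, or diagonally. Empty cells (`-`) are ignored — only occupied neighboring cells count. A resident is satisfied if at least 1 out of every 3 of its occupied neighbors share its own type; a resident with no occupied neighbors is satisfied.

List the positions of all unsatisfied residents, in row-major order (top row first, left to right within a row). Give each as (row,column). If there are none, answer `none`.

(4,2), (4,4)

Row 1: (1,1)2 2/2 ✓ · (1,2)2 4/4 ✓ · (1,3)2 4/4 ✓ · (1,4)2 3/3 ✓
Row 2: (2,1)2 3/3 ✓ · (2,3)2 6/6 ✓ · (2,4)2 5/5 ✓
Row 3: (3,1)2 2/3 ✓ · (3,3)2 4/6 ✓ · (3,4)2 4/5 ✓
Row 4: (4,1)2 1/2 ✓ · (4,2)1 0/4 ✗ · (4,3)2 2/4 ✓ · (4,4)1 0/3 ✗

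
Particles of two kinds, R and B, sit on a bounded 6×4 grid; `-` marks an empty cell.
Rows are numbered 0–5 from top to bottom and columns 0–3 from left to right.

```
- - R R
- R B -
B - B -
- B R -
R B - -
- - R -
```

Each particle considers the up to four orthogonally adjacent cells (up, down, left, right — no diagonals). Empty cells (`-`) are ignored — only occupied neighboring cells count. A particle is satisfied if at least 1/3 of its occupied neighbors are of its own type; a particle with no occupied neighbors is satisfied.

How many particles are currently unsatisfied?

(0,2)R 1/2 ✓
(0,3)R 1/1 ✓
(1,1)R 0/1 ✗
(1,2)B 1/3 ✓
(2,0)B 0/0 ✓
(2,2)B 1/2 ✓
(3,1)B 1/2 ✓
(3,2)R 0/2 ✗
(4,0)R 0/1 ✗
(4,1)B 1/2 ✓
(5,2)R 0/0 ✓
Unsatisfied: (1,1), (3,2), (4,0) — 3 in total.

3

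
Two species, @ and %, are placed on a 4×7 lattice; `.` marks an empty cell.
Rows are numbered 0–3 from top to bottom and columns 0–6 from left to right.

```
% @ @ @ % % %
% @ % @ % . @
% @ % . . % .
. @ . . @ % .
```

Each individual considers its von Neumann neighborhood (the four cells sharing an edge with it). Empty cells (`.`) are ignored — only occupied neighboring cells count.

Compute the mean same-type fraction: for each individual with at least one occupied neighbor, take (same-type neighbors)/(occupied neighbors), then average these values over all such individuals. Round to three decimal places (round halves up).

(0,0)% 1/2
(0,1)@ 2/3
(0,2)@ 2/3
(0,3)@ 2/3
(0,4)% 2/3
(0,5)% 2/2
(0,6)% 1/2
(1,0)% 2/3
(1,1)@ 2/4
(1,2)% 1/4
(1,3)@ 1/3
(1,4)% 1/2
(1,6)@ 0/1
(2,0)% 1/2
(2,1)@ 2/4
(2,2)% 1/2
(2,5)% 1/1
(3,1)@ 1/1
(3,4)@ 0/1
(3,5)% 1/2
Sum over 20 individuals: 1/2 + 2/3 + 2/3 + 2/3 + 2/3 + 2/2 + 1/2 + 2/3 + 2/4 + 1/4 + 1/3 + 1/2 + 0/1 + 1/2 + 2/4 + 1/2 + 1/1 + 1/1 + 0/1 + 1/2 = 131/12; mean = 131/12 ÷ 20 = 131/240 = 0.545833… → 0.546.

0.546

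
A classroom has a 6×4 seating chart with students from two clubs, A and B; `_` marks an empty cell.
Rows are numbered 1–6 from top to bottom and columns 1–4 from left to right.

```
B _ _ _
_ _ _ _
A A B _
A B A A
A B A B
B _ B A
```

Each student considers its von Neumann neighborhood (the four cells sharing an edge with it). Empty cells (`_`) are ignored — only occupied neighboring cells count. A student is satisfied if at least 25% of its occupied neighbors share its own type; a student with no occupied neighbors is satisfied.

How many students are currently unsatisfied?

Row 1: (1,1)B 0/0 satisfied
Row 3: (3,1)A 2/2 satisfied · (3,2)A 1/3 satisfied · (3,3)B 0/2 not
Row 4: (4,1)A 2/3 satisfied · (4,2)B 1/4 satisfied · (4,3)A 2/4 satisfied · (4,4)A 1/2 satisfied
Row 5: (5,1)A 1/3 satisfied · (5,2)B 1/3 satisfied · (5,3)A 1/4 satisfied · (5,4)B 0/3 not
Row 6: (6,1)B 0/1 not · (6,3)B 0/2 not · (6,4)A 0/2 not
Unsatisfied: (3,3), (5,4), (6,1), (6,3), (6,4) — 5 in total.

5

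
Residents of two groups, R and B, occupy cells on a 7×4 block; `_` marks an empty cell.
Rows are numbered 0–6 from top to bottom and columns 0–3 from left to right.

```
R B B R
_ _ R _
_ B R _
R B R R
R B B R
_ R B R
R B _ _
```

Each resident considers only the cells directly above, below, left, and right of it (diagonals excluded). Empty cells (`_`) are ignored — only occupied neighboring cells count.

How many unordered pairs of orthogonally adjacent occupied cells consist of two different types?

14

Scan each occupied cell's neighbors to the right and below so each pair is counted once.
Row 0: R(0,0)–B(0,1)≠ B(0,1)–B(0,2)= B(0,2)–R(0,3)≠ B(0,2)–R(1,2)≠  → 3/4 unlike.
Row 1: R(1,2)–R(2,2)=  → 0/1 unlike.
Row 2: B(2,1)–R(2,2)≠ B(2,1)–B(3,1)= R(2,2)–R(3,2)=  → 1/3 unlike.
Row 3: R(3,0)–B(3,1)≠ R(3,0)–R(4,0)= B(3,1)–R(3,2)≠ B(3,1)–B(4,1)= R(3,2)–R(3,3)= R(3,2)–B(4,2)≠ R(3,3)–R(4,3)=  → 3/7 unlike.
Row 4: R(4,0)–B(4,1)≠ B(4,1)–B(4,2)= B(4,1)–R(5,1)≠ B(4,2)–R(4,3)≠ B(4,2)–B(5,2)= R(4,3)–R(5,3)=  → 3/6 unlike.
Row 5: R(5,1)–B(5,2)≠ R(5,1)–B(6,1)≠ B(5,2)–R(5,3)≠  → 3/3 unlike.
Row 6: R(6,0)–B(6,1)≠  → 1/1 unlike.
Total adjacent occupied pairs: 25; unlike-type pairs: 14.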